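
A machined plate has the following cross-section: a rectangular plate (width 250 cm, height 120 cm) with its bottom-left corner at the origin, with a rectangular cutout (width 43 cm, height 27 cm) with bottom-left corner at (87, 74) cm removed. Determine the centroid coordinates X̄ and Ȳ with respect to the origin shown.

X̄ = 125.66 cm, Ȳ = 58.89 cm

Part | A | x̄ᵢ | ȳᵢ | A·x̄ᵢ | A·ȳᵢ
plate | 30000.00 | 125.00 | 60.00 | 3750000.00 | 1800000.00
hole | -1161.00 | 108.50 | 87.50 | -125968.50 | -101587.50
Σ | 28839.00 |  |  | 3624031.50 | 1698412.50
X̄ = 3624031.50 / 28839.00 = 125.66 cm
Ȳ = 1698412.50 / 28839.00 = 58.89 cm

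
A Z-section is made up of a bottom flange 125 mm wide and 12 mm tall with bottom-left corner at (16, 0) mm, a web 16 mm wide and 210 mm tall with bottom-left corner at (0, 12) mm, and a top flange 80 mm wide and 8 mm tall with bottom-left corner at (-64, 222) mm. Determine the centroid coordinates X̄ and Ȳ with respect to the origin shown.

X̄ = 23.50 mm, Ȳ = 99.41 mm

bottom flange: A = 125 × 12 = 1500.00, centroid at (78.50, 6.00).
web: A = 16 × 210 = 3360.00, centroid at (8.00, 117.00).
top flange: A = 80 × 8 = 640.00, centroid at (-24.00, 226.00).
ΣA = 5500.00 mm², ΣAX̄ = 129270.00 mm³, ΣAȲ = 546760.00 mm³.
X̄ = 129270.00/5500.00 = 23.50 mm; Ȳ = 546760.00/5500.00 = 99.41 mm.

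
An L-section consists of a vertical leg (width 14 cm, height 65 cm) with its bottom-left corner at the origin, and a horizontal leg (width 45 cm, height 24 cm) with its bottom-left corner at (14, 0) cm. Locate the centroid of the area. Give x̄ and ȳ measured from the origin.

x̄ = 23.01 cm, ȳ = 21.37 cm

Part | A | x̄ᵢ | ȳᵢ | A·x̄ᵢ | A·ȳᵢ
vertical leg | 910.00 | 7.00 | 32.50 | 6370.00 | 29575.00
horizontal leg | 1080.00 | 36.50 | 12.00 | 39420.00 | 12960.00
Σ | 1990.00 |  |  | 45790.00 | 42535.00
x̄ = 45790.00 / 1990.00 = 23.01 cm
ȳ = 42535.00 / 1990.00 = 21.37 cm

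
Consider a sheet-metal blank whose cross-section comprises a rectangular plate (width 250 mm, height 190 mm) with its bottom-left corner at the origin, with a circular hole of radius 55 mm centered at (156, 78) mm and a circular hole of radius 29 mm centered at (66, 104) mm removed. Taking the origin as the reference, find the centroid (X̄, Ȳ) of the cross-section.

X̄ = 121.08 mm, Ȳ = 98.90 mm

plate: A = 250 × 190 = 47500.00, centroid at (125.00, 95.00).
hole 1: A = −π·55² = -9503.32, centroid at (156.00, 78.00).
hole 2: A = −π·29² = -2642.08, centroid at (66.00, 104.00).
ΣA = 35354.60 mm²
ΣAX̄ = (47500.00)(125.00) + (-9503.32)(156.00) + (-2642.08)(66.00) = 4280605.18 mm³
ΣAȲ = (47500.00)(95.00) + (-9503.32)(78.00) + (-2642.08)(104.00) = 3496464.95 mm³
X̄ = 4280605.18 / 35354.60 = 121.08 mm
Ȳ = 3496464.95 / 35354.60 = 98.90 mm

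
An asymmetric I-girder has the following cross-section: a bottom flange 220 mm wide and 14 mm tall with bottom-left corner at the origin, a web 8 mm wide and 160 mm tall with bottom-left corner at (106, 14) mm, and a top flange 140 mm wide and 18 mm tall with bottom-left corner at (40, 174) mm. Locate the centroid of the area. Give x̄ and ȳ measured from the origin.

bottom flange: A = 220 × 14 = 3080.00, centroid at (110.00, 7.00).
web: A = 8 × 160 = 1280.00, centroid at (110.00, 94.00).
top flange: A = 140 × 18 = 2520.00, centroid at (110.00, 183.00).
ΣA = 6880.00 mm²
ΣAx̄ = (3080.00)(110.00) + (1280.00)(110.00) + (2520.00)(110.00) = 756800.00 mm³
ΣAȳ = (3080.00)(7.00) + (1280.00)(94.00) + (2520.00)(183.00) = 603040.00 mm³
x̄ = 756800.00 / 6880.00 = 110.00 mm
ȳ = 603040.00 / 6880.00 = 87.65 mm

x̄ = 110.00 mm, ȳ = 87.65 mm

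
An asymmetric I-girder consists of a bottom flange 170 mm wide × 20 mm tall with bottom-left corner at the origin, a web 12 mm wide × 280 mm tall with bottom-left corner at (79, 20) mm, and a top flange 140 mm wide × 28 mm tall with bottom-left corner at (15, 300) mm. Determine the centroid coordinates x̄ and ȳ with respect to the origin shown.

x̄ = 85.00 mm, ȳ = 168.77 mm

bottom flange: A = 170 × 20 = 3400.00, centroid at (85.00, 10.00).
web: A = 12 × 280 = 3360.00, centroid at (85.00, 160.00).
top flange: A = 140 × 28 = 3920.00, centroid at (85.00, 314.00).
ΣA = 10680.00 mm², ΣAx̄ = 907800.00 mm³, ΣAȳ = 1802480.00 mm³.
x̄ = 907800.00/10680.00 = 85.00 mm; ȳ = 1802480.00/10680.00 = 168.77 mm.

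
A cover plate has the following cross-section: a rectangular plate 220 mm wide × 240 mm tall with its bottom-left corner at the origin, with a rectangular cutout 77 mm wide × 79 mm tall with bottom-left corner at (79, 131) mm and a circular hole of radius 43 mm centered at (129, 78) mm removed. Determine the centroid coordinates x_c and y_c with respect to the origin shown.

plate: A = 220 × 240 = 52800.00, centroid at (110.00, 120.00).
hole 1: A = −(77 × 79) = -6083.00, centroid at (117.50, 170.50).
hole 2: A = −π·43² = -5808.80, centroid at (129.00, 78.00).
ΣA = 40908.20 mm², ΣAx_c = 4343911.68 mm³, ΣAy_c = 4845761.72 mm³.
x_c = 4343911.68/40908.20 = 106.19 mm; y_c = 4845761.72/40908.20 = 118.45 mm.

x_c = 106.19 mm, y_c = 118.45 mm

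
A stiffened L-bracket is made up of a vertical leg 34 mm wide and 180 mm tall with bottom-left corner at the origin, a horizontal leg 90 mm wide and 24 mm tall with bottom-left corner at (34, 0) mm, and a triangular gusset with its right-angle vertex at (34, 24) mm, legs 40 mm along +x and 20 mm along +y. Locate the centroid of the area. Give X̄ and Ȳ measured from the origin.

X̄ = 33.83 mm, Ȳ = 67.86 mm

vertical leg: A = 34 × 180 = 6120.00, centroid at (17.00, 90.00).
horizontal leg: A = 90 × 24 = 2160.00, centroid at (79.00, 12.00).
gusset: A = ½·40·20 = 400.00, centroid at (47.33, 30.67).
ΣA = 8680.00 mm², ΣAX̄ = 293613.33 mm³, ΣAȲ = 588986.67 mm³.
X̄ = 293613.33/8680.00 = 33.83 mm; Ȳ = 588986.67/8680.00 = 67.86 mm.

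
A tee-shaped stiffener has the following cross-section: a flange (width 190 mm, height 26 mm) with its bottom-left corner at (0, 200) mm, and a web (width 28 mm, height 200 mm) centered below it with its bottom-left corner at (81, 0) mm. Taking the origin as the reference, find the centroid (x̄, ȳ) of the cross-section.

x̄ = 95.00 mm, ȳ = 152.96 mm

web: A = 28 × 200 = 5600.00, centroid at (95.00, 100.00).
flange: A = 190 × 26 = 4940.00, centroid at (95.00, 213.00).
ΣA = 10540.00 mm²
ΣAx̄ = (5600.00)(95.00) + (4940.00)(95.00) = 1001300.00 mm³
ΣAȳ = (5600.00)(100.00) + (4940.00)(213.00) = 1612220.00 mm³
x̄ = 1001300.00 / 10540.00 = 95.00 mm
ȳ = 1612220.00 / 10540.00 = 152.96 mm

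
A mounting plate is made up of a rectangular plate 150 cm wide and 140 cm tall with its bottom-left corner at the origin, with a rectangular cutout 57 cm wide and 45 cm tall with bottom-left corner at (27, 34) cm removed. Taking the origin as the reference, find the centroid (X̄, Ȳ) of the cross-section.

Part | A | x̄ᵢ | ȳᵢ | A·x̄ᵢ | A·ȳᵢ
plate | 21000.00 | 75.00 | 70.00 | 1575000.00 | 1470000.00
hole | -2565.00 | 55.50 | 56.50 | -142357.50 | -144922.50
Σ | 18435.00 |  |  | 1432642.50 | 1325077.50
X̄ = 1432642.50 / 18435.00 = 77.71 cm
Ȳ = 1325077.50 / 18435.00 = 71.88 cm

X̄ = 77.71 cm, Ȳ = 71.88 cm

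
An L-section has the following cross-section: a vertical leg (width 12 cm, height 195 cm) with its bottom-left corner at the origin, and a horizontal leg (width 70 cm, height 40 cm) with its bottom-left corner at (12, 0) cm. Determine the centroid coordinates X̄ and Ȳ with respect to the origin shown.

X̄ = 28.33 cm, Ȳ = 55.28 cm

vertical leg: A = 12 × 195 = 2340.00, centroid at (6.00, 97.50).
horizontal leg: A = 70 × 40 = 2800.00, centroid at (47.00, 20.00).
ΣA = 5140.00 cm², ΣAX̄ = 145640.00 cm³, ΣAȲ = 284150.00 cm³.
X̄ = 145640.00/5140.00 = 28.33 cm; Ȳ = 284150.00/5140.00 = 55.28 cm.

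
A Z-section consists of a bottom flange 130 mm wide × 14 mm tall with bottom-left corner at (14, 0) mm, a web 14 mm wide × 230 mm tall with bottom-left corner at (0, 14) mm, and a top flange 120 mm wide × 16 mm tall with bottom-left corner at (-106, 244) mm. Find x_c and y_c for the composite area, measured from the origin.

bottom flange: A = 130 × 14 = 1820.00, centroid at (79.00, 7.00).
web: A = 14 × 230 = 3220.00, centroid at (7.00, 129.00).
top flange: A = 120 × 16 = 1920.00, centroid at (-46.00, 252.00).
ΣA = 6960.00 mm²
ΣAx_c = (1820.00)(79.00) + (3220.00)(7.00) + (1920.00)(-46.00) = 78000.00 mm³
ΣAy_c = (1820.00)(7.00) + (3220.00)(129.00) + (1920.00)(252.00) = 911960.00 mm³
x_c = 78000.00 / 6960.00 = 11.21 mm
y_c = 911960.00 / 6960.00 = 131.03 mm

x_c = 11.21 mm, y_c = 131.03 mm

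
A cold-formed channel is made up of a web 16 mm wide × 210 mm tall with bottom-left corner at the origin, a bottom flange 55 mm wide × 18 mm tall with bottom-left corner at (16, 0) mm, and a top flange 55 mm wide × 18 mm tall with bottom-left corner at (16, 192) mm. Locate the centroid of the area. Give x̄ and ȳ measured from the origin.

x̄ = 21.16 mm, ȳ = 105.00 mm

Part | A | x̄ᵢ | ȳᵢ | A·x̄ᵢ | A·ȳᵢ
web | 3360.00 | 8.00 | 105.00 | 26880.00 | 352800.00
bottom flange | 990.00 | 43.50 | 9.00 | 43065.00 | 8910.00
top flange | 990.00 | 43.50 | 201.00 | 43065.00 | 198990.00
Σ | 5340.00 |  |  | 113010.00 | 560700.00
x̄ = 113010.00 / 5340.00 = 21.16 mm
ȳ = 560700.00 / 5340.00 = 105.00 mm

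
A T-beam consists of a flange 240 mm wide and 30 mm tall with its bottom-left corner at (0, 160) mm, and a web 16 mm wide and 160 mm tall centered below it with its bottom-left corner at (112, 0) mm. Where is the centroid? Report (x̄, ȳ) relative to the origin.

web: A = 16 × 160 = 2560.00, centroid at (120.00, 80.00).
flange: A = 240 × 30 = 7200.00, centroid at (120.00, 175.00).
ΣA = 9760.00 mm², ΣAx̄ = 1171200.00 mm³, ΣAȳ = 1464800.00 mm³.
x̄ = 1171200.00/9760.00 = 120.00 mm; ȳ = 1464800.00/9760.00 = 150.08 mm.

x̄ = 120.00 mm, ȳ = 150.08 mm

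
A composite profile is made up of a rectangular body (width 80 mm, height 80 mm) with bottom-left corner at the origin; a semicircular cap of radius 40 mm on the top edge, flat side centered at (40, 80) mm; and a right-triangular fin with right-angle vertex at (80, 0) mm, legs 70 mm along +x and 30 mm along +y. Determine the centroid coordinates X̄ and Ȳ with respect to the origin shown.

X̄ = 46.67 mm, Ȳ = 51.21 mm

Part | A | x̄ᵢ | ȳᵢ | A·x̄ᵢ | A·ȳᵢ
rectangular body | 6400.00 | 40.00 | 40.00 | 256000.00 | 256000.00
semicircular top | 2513.27 | 40.00 | 96.98 | 100530.96 | 243728.60
triangular fin | 1050.00 | 103.33 | 10.00 | 108500.00 | 10500.00
Σ | 9963.27 |  |  | 465030.96 | 510228.60
X̄ = 465030.96 / 9963.27 = 46.67 mm
Ȳ = 510228.60 / 9963.27 = 51.21 mm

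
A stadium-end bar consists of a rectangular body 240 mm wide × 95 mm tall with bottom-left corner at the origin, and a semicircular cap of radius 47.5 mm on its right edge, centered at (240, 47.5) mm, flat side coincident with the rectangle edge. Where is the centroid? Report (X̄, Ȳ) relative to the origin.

X̄ = 138.86 mm, Ȳ = 47.50 mm

rectangular body: A = 240 × 95 = 22800.00, centroid at (120.00, 47.50).
semicircular end: A = ½π·47.5² = 3544.11, centroid at (260.16, 47.50).
ΣA = 26344.11 mm², ΣAX̄ = 3658034.13 mm³, ΣAȲ = 1251345.19 mm³.
X̄ = 3658034.13/26344.11 = 138.86 mm; Ȳ = 1251345.19/26344.11 = 47.50 mm.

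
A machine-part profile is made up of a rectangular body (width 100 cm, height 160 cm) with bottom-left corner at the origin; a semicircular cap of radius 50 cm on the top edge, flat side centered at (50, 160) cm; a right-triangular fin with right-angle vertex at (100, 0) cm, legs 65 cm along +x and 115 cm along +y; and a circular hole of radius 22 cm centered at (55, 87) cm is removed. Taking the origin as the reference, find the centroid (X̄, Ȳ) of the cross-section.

rectangular body: A = 100 × 160 = 16000.00, centroid at (50.00, 80.00).
semicircular top: A = ½π·50² = 3926.99, centroid at (50.00, 181.22).
triangular fin: A = ½·65·115 = 3737.50, centroid at (121.67, 38.33).
hole: A = −π·22² = -1520.53, centroid at (55.00, 87.00).
ΣA = 22143.96 cm²
ΣAX̄ = (16000.00)(50.00) + (3926.99)(50.00) + (3737.50)(121.67) + (-1520.53)(55.00) = 1367449.51 cm³
ΣAȲ = (16000.00)(80.00) + (3926.99)(181.22) + (3737.50)(38.33) + (-1520.53)(87.00) = 2002636.51 cm³
X̄ = 1367449.51 / 22143.96 = 61.75 cm
Ȳ = 2002636.51 / 22143.96 = 90.44 cm

X̄ = 61.75 cm, Ȳ = 90.44 cm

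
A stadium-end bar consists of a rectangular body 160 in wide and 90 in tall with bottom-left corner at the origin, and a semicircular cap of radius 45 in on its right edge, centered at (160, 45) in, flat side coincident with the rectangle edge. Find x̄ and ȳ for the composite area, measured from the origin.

Part | A | x̄ᵢ | ȳᵢ | A·x̄ᵢ | A·ȳᵢ
rectangular body | 14400.00 | 80.00 | 45.00 | 1152000.00 | 648000.00
semicircular end | 3180.86 | 179.10 | 45.00 | 569688.01 | 143138.82
Σ | 17580.86 |  |  | 1721688.01 | 791138.82
x̄ = 1721688.01 / 17580.86 = 97.93 in
ȳ = 791138.82 / 17580.86 = 45.00 in

x̄ = 97.93 in, ȳ = 45.00 in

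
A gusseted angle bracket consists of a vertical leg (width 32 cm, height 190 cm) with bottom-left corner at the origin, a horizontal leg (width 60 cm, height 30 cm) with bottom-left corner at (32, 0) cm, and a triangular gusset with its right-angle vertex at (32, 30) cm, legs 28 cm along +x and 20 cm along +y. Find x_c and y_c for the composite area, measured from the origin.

vertical leg: A = 32 × 190 = 6080.00, centroid at (16.00, 95.00).
horizontal leg: A = 60 × 30 = 1800.00, centroid at (62.00, 15.00).
gusset: A = ½·28·20 = 280.00, centroid at (41.33, 36.67).
ΣA = 8160.00 cm², ΣAx_c = 220453.33 cm³, ΣAy_c = 614866.67 cm³.
x_c = 220453.33/8160.00 = 27.02 cm; y_c = 614866.67/8160.00 = 75.35 cm.

x_c = 27.02 cm, y_c = 75.35 cm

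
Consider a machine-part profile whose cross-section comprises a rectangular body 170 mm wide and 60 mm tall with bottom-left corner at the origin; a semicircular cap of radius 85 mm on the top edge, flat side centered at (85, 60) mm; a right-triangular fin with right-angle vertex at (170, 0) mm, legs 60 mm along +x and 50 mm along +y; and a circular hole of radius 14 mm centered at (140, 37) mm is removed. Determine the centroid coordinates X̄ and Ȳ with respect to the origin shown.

Part | A | x̄ᵢ | ȳᵢ | A·x̄ᵢ | A·ȳᵢ
rectangular body | 10200.00 | 85.00 | 30.00 | 867000.00 | 306000.00
semicircular top | 11349.00 | 85.00 | 96.08 | 964665.29 | 1090356.87
triangular fin | 1500.00 | 190.00 | 16.67 | 285000.00 | 25000.00
hole | -615.75 | 140.00 | 37.00 | -86205.30 | -22782.83
Σ | 22433.25 |  |  | 2030459.99 | 1398574.04
X̄ = 2030459.99 / 22433.25 = 90.51 mm
Ȳ = 1398574.04 / 22433.25 = 62.34 mm

X̄ = 90.51 mm, Ȳ = 62.34 mm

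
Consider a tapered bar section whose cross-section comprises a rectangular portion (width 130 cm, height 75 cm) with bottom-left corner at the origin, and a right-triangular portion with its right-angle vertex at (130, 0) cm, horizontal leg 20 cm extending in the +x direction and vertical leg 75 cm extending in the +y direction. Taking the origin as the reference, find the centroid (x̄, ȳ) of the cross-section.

x̄ = 70.12 cm, ȳ = 36.61 cm

rectangular portion: A = 130 × 75 = 9750.00, centroid at (65.00, 37.50).
triangular portion: A = ½·20·75 = 750.00, centroid at (136.67, 25.00).
ΣA = 10500.00 cm²
ΣAx̄ = (9750.00)(65.00) + (750.00)(136.67) = 736250.00 cm³
ΣAȳ = (9750.00)(37.50) + (750.00)(25.00) = 384375.00 cm³
x̄ = 736250.00 / 10500.00 = 70.12 cm
ȳ = 384375.00 / 10500.00 = 36.61 cm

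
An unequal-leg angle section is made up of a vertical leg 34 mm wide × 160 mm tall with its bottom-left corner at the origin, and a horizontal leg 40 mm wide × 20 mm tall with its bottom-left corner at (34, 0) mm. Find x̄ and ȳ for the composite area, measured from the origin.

x̄ = 21.74 mm, ȳ = 71.03 mm

vertical leg: A = 34 × 160 = 5440.00, centroid at (17.00, 80.00).
horizontal leg: A = 40 × 20 = 800.00, centroid at (54.00, 10.00).
ΣA = 6240.00 mm²
ΣAx̄ = (5440.00)(17.00) + (800.00)(54.00) = 135680.00 mm³
ΣAȳ = (5440.00)(80.00) + (800.00)(10.00) = 443200.00 mm³
x̄ = 135680.00 / 6240.00 = 21.74 mm
ȳ = 443200.00 / 6240.00 = 71.03 mm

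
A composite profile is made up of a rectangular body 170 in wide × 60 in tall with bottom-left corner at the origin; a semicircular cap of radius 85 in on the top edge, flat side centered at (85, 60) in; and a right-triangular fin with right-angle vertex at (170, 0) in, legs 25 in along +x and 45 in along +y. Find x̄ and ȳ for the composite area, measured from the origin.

x̄ = 87.37 in, ȳ = 63.53 in

rectangular body: A = 170 × 60 = 10200.00, centroid at (85.00, 30.00).
semicircular top: A = ½π·85² = 11349.00, centroid at (85.00, 96.08).
triangular fin: A = ½·25·45 = 562.50, centroid at (178.33, 15.00).
ΣA = 22111.50 in², ΣAx̄ = 1931977.79 in³, ΣAȳ = 1404794.37 in³.
x̄ = 1931977.79/22111.50 = 87.37 in; ȳ = 1404794.37/22111.50 = 63.53 in.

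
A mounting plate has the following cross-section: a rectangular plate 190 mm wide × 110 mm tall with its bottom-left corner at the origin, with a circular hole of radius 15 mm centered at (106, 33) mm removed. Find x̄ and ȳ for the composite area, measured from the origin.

x̄ = 94.61 mm, ȳ = 55.77 mm

plate: A = 190 × 110 = 20900.00, centroid at (95.00, 55.00).
hole: A = −π·15² = -706.86, centroid at (106.00, 33.00).
ΣA = 20193.14 mm², ΣAx̄ = 1910573.02 mm³, ΣAȳ = 1126173.67 mm³.
x̄ = 1910573.02/20193.14 = 94.61 mm; ȳ = 1126173.67/20193.14 = 55.77 mm.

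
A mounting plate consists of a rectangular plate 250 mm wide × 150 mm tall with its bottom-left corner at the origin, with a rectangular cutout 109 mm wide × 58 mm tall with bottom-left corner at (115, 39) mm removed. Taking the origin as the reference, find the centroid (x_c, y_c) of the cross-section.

Part | A | x̄ᵢ | ȳᵢ | A·x̄ᵢ | A·ȳᵢ
plate | 37500.00 | 125.00 | 75.00 | 4687500.00 | 2812500.00
hole | -6322.00 | 169.50 | 68.00 | -1071579.00 | -429896.00
Σ | 31178.00 |  |  | 3615921.00 | 2382604.00
x_c = 3615921.00 / 31178.00 = 115.98 mm
y_c = 2382604.00 / 31178.00 = 76.42 mm

x_c = 115.98 mm, y_c = 76.42 mm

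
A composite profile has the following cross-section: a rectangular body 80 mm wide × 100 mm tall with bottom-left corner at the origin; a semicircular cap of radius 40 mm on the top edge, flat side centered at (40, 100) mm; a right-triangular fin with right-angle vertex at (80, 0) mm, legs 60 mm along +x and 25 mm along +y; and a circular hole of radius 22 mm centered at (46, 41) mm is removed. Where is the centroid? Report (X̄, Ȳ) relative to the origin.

X̄ = 43.68 mm, Ȳ = 65.47 mm

Part | A | x̄ᵢ | ȳᵢ | A·x̄ᵢ | A·ȳᵢ
rectangular body | 8000.00 | 40.00 | 50.00 | 320000.00 | 400000.00
semicircular top | 2513.27 | 40.00 | 116.98 | 100530.96 | 293994.08
triangular fin | 750.00 | 100.00 | 8.33 | 75000.00 | 6250.00
hole | -1520.53 | 46.00 | 41.00 | -69944.42 | -62341.76
Σ | 9742.74 |  |  | 425586.55 | 637902.31
X̄ = 425586.55 / 9742.74 = 43.68 mm
Ȳ = 637902.31 / 9742.74 = 65.47 mm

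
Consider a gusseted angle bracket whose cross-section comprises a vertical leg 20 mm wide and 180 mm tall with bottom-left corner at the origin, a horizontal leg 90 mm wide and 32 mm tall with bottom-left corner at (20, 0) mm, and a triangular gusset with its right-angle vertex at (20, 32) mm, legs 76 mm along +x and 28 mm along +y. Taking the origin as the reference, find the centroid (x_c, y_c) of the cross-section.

x_c = 35.98 mm, y_c = 54.89 mm

Part | A | x̄ᵢ | ȳᵢ | A·x̄ᵢ | A·ȳᵢ
vertical leg | 3600.00 | 10.00 | 90.00 | 36000.00 | 324000.00
horizontal leg | 2880.00 | 65.00 | 16.00 | 187200.00 | 46080.00
gusset | 1064.00 | 45.33 | 41.33 | 48234.67 | 43978.67
Σ | 7544.00 |  |  | 271434.67 | 414058.67
x_c = 271434.67 / 7544.00 = 35.98 mm
y_c = 414058.67 / 7544.00 = 54.89 mm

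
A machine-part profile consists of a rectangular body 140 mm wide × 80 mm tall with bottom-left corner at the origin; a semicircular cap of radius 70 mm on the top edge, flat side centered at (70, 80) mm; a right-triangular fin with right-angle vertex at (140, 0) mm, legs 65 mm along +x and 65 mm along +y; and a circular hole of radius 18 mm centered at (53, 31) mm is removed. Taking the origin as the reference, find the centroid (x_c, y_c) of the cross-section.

rectangular body: A = 140 × 80 = 11200.00, centroid at (70.00, 40.00).
semicircular top: A = ½π·70² = 7696.90, centroid at (70.00, 109.71).
triangular fin: A = ½·65·65 = 2112.50, centroid at (161.67, 21.67).
hole: A = −π·18² = -1017.88, centroid at (53.00, 31.00).
ΣA = 19991.53 mm²
ΣAx_c = (11200.00)(70.00) + (7696.90)(70.00) + (2112.50)(161.67) + (-1017.88)(53.00) = 1610356.54 mm³
ΣAy_c = (11200.00)(40.00) + (7696.90)(109.71) + (2112.50)(21.67) + (-1017.88)(31.00) = 1306635.50 mm³
x_c = 1610356.54 / 19991.53 = 80.55 mm
y_c = 1306635.50 / 19991.53 = 65.36 mm

x_c = 80.55 mm, y_c = 65.36 mm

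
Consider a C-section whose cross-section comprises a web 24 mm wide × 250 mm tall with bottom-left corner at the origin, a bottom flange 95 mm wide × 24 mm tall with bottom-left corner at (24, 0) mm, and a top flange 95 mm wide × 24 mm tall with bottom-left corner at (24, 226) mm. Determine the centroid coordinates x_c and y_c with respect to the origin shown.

x_c = 37.69 mm, y_c = 125.00 mm

web: A = 24 × 250 = 6000.00, centroid at (12.00, 125.00).
bottom flange: A = 95 × 24 = 2280.00, centroid at (71.50, 12.00).
top flange: A = 95 × 24 = 2280.00, centroid at (71.50, 238.00).
ΣA = 10560.00 mm²
ΣAx_c = (6000.00)(12.00) + (2280.00)(71.50) + (2280.00)(71.50) = 398040.00 mm³
ΣAy_c = (6000.00)(125.00) + (2280.00)(12.00) + (2280.00)(238.00) = 1320000.00 mm³
x_c = 398040.00 / 10560.00 = 37.69 mm
y_c = 1320000.00 / 10560.00 = 125.00 mm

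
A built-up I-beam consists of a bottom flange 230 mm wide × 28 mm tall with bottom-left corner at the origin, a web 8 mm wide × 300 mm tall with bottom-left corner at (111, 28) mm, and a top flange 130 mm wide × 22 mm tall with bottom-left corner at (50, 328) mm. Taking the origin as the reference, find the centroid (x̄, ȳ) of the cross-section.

bottom flange: A = 230 × 28 = 6440.00, centroid at (115.00, 14.00).
web: A = 8 × 300 = 2400.00, centroid at (115.00, 178.00).
top flange: A = 130 × 22 = 2860.00, centroid at (115.00, 339.00).
ΣA = 11700.00 mm², ΣAx̄ = 1345500.00 mm³, ΣAȳ = 1486900.00 mm³.
x̄ = 1345500.00/11700.00 = 115.00 mm; ȳ = 1486900.00/11700.00 = 127.09 mm.

x̄ = 115.00 mm, ȳ = 127.09 mm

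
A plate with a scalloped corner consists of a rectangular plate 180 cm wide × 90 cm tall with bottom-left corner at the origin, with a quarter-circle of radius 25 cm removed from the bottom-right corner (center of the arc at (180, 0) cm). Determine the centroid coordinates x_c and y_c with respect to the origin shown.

x_c = 87.52 cm, y_c = 46.07 cm

Part | A | x̄ᵢ | ȳᵢ | A·x̄ᵢ | A·ȳᵢ
plate | 16200.00 | 90.00 | 45.00 | 1458000.00 | 729000.00
removed quarter-circle | -490.87 | 169.39 | 10.61 | -83148.96 | -5208.33
Σ | 15709.13 |  |  | 1374851.04 | 723791.67
x_c = 1374851.04 / 15709.13 = 87.52 cm
y_c = 723791.67 / 15709.13 = 46.07 cm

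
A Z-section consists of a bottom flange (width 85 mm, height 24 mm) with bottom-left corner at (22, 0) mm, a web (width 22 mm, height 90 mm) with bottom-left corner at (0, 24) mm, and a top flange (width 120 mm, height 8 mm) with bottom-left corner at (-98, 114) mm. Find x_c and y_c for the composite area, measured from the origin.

x_c = 23.47 mm, y_c = 55.10 mm

bottom flange: A = 85 × 24 = 2040.00, centroid at (64.50, 12.00).
web: A = 22 × 90 = 1980.00, centroid at (11.00, 69.00).
top flange: A = 120 × 8 = 960.00, centroid at (-38.00, 118.00).
ΣA = 4980.00 mm², ΣAx_c = 116880.00 mm³, ΣAy_c = 274380.00 mm³.
x_c = 116880.00/4980.00 = 23.47 mm; y_c = 274380.00/4980.00 = 55.10 mm.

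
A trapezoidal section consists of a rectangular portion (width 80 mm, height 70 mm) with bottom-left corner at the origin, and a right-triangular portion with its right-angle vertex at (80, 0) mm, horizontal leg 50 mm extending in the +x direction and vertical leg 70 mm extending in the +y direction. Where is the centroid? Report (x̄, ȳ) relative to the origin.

Part | A | x̄ᵢ | ȳᵢ | A·x̄ᵢ | A·ȳᵢ
rectangular portion | 5600.00 | 40.00 | 35.00 | 224000.00 | 196000.00
triangular portion | 1750.00 | 96.67 | 23.33 | 169166.67 | 40833.33
Σ | 7350.00 |  |  | 393166.67 | 236833.33
x̄ = 393166.67 / 7350.00 = 53.49 mm
ȳ = 236833.33 / 7350.00 = 32.22 mm

x̄ = 53.49 mm, ȳ = 32.22 mm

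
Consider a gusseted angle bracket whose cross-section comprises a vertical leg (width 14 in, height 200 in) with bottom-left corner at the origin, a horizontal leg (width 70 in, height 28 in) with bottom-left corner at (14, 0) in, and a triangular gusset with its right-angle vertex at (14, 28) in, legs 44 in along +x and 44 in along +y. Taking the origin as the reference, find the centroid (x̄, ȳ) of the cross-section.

vertical leg: A = 14 × 200 = 2800.00, centroid at (7.00, 100.00).
horizontal leg: A = 70 × 28 = 1960.00, centroid at (49.00, 14.00).
gusset: A = ½·44·44 = 968.00, centroid at (28.67, 42.67).
ΣA = 5728.00 in²
ΣAx̄ = (2800.00)(7.00) + (1960.00)(49.00) + (968.00)(28.67) = 143389.33 in³
ΣAȳ = (2800.00)(100.00) + (1960.00)(14.00) + (968.00)(42.67) = 348741.33 in³
x̄ = 143389.33 / 5728.00 = 25.03 in
ȳ = 348741.33 / 5728.00 = 60.88 in

x̄ = 25.03 in, ȳ = 60.88 in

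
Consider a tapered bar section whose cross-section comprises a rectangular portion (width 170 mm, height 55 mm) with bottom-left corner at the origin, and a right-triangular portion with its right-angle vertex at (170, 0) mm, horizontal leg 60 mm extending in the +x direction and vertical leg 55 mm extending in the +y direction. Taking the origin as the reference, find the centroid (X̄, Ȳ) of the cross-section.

X̄ = 100.75 mm, Ȳ = 26.12 mm

Part | A | x̄ᵢ | ȳᵢ | A·x̄ᵢ | A·ȳᵢ
rectangular portion | 9350.00 | 85.00 | 27.50 | 794750.00 | 257125.00
triangular portion | 1650.00 | 190.00 | 18.33 | 313500.00 | 30250.00
Σ | 11000.00 |  |  | 1108250.00 | 287375.00
X̄ = 1108250.00 / 11000.00 = 100.75 mm
Ȳ = 287375.00 / 11000.00 = 26.12 mm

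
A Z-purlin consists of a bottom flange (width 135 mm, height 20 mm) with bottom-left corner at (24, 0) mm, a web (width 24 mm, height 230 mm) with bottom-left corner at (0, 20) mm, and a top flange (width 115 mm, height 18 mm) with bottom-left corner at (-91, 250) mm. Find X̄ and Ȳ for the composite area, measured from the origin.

X̄ = 23.71 mm, Ȳ = 127.15 mm

bottom flange: A = 135 × 20 = 2700.00, centroid at (91.50, 10.00).
web: A = 24 × 230 = 5520.00, centroid at (12.00, 135.00).
top flange: A = 115 × 18 = 2070.00, centroid at (-33.50, 259.00).
ΣA = 10290.00 mm², ΣAX̄ = 243945.00 mm³, ΣAȲ = 1308330.00 mm³.
X̄ = 243945.00/10290.00 = 23.71 mm; Ȳ = 1308330.00/10290.00 = 127.15 mm.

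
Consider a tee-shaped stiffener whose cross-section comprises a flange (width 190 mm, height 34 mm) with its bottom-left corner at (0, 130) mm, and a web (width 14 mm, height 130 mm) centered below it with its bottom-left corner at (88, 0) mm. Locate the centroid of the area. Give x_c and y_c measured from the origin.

web: A = 14 × 130 = 1820.00, centroid at (95.00, 65.00).
flange: A = 190 × 34 = 6460.00, centroid at (95.00, 147.00).
ΣA = 8280.00 mm²
ΣAx_c = (1820.00)(95.00) + (6460.00)(95.00) = 786600.00 mm³
ΣAy_c = (1820.00)(65.00) + (6460.00)(147.00) = 1067920.00 mm³
x_c = 786600.00 / 8280.00 = 95.00 mm
y_c = 1067920.00 / 8280.00 = 128.98 mm

x_c = 95.00 mm, y_c = 128.98 mm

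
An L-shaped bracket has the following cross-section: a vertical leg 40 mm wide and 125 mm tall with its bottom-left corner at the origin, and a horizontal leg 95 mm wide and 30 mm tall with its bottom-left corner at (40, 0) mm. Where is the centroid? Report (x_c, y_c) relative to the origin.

vertical leg: A = 40 × 125 = 5000.00, centroid at (20.00, 62.50).
horizontal leg: A = 95 × 30 = 2850.00, centroid at (87.50, 15.00).
ΣA = 7850.00 mm²
ΣAx_c = (5000.00)(20.00) + (2850.00)(87.50) = 349375.00 mm³
ΣAy_c = (5000.00)(62.50) + (2850.00)(15.00) = 355250.00 mm³
x_c = 349375.00 / 7850.00 = 44.51 mm
y_c = 355250.00 / 7850.00 = 45.25 mm

x_c = 44.51 mm, y_c = 45.25 mm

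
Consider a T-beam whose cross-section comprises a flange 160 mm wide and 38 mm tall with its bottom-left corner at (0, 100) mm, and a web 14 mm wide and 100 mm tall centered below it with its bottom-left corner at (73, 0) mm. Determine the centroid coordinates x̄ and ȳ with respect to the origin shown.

Part | A | x̄ᵢ | ȳᵢ | A·x̄ᵢ | A·ȳᵢ
web | 1400.00 | 80.00 | 50.00 | 112000.00 | 70000.00
flange | 6080.00 | 80.00 | 119.00 | 486400.00 | 723520.00
Σ | 7480.00 |  |  | 598400.00 | 793520.00
x̄ = 598400.00 / 7480.00 = 80.00 mm
ȳ = 793520.00 / 7480.00 = 106.09 mm

x̄ = 80.00 mm, ȳ = 106.09 mm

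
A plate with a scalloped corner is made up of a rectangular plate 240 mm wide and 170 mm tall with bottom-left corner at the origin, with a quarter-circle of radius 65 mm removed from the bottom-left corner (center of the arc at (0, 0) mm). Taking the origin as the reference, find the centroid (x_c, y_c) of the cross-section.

Part | A | x̄ᵢ | ȳᵢ | A·x̄ᵢ | A·ȳᵢ
plate | 40800.00 | 120.00 | 85.00 | 4896000.00 | 3468000.00
removed quarter-circle | -3318.31 | 27.59 | 27.59 | -91541.67 | -91541.67
Σ | 37481.69 |  |  | 4804458.33 | 3376458.33
x_c = 4804458.33 / 37481.69 = 128.18 mm
y_c = 3376458.33 / 37481.69 = 90.08 mm

x_c = 128.18 mm, y_c = 90.08 mm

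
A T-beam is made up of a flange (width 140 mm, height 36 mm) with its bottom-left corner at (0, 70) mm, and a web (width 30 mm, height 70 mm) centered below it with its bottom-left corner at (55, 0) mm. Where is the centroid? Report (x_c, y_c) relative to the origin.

web: A = 30 × 70 = 2100.00, centroid at (70.00, 35.00).
flange: A = 140 × 36 = 5040.00, centroid at (70.00, 88.00).
ΣA = 7140.00 mm², ΣAx_c = 499800.00 mm³, ΣAy_c = 517020.00 mm³.
x_c = 499800.00/7140.00 = 70.00 mm; y_c = 517020.00/7140.00 = 72.41 mm.

x_c = 70.00 mm, y_c = 72.41 mm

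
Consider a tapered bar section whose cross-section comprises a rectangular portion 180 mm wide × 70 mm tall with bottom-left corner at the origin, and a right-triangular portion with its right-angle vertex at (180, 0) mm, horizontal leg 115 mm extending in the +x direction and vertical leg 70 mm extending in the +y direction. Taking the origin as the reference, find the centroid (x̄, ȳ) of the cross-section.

Part | A | x̄ᵢ | ȳᵢ | A·x̄ᵢ | A·ȳᵢ
rectangular portion | 12600.00 | 90.00 | 35.00 | 1134000.00 | 441000.00
triangular portion | 4025.00 | 218.33 | 23.33 | 878791.67 | 93916.67
Σ | 16625.00 |  |  | 2012791.67 | 534916.67
x̄ = 2012791.67 / 16625.00 = 121.07 mm
ȳ = 534916.67 / 16625.00 = 32.18 mm

x̄ = 121.07 mm, ȳ = 32.18 mm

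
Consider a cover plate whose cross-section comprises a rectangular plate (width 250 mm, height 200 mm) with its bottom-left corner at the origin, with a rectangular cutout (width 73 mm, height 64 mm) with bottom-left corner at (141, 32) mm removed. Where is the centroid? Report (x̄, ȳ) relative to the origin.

plate: A = 250 × 200 = 50000.00, centroid at (125.00, 100.00).
hole: A = −(73 × 64) = -4672.00, centroid at (177.50, 64.00).
ΣA = 45328.00 mm²
ΣAx̄ = (50000.00)(125.00) + (-4672.00)(177.50) = 5420720.00 mm³
ΣAȳ = (50000.00)(100.00) + (-4672.00)(64.00) = 4700992.00 mm³
x̄ = 5420720.00 / 45328.00 = 119.59 mm
ȳ = 4700992.00 / 45328.00 = 103.71 mm

x̄ = 119.59 mm, ȳ = 103.71 mm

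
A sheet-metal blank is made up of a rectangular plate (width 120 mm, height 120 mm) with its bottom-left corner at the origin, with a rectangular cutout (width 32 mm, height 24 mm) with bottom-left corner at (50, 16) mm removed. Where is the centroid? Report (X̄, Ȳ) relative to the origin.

plate: A = 120 × 120 = 14400.00, centroid at (60.00, 60.00).
hole: A = −(32 × 24) = -768.00, centroid at (66.00, 28.00).
ΣA = 13632.00 mm²
ΣAX̄ = (14400.00)(60.00) + (-768.00)(66.00) = 813312.00 mm³
ΣAȲ = (14400.00)(60.00) + (-768.00)(28.00) = 842496.00 mm³
X̄ = 813312.00 / 13632.00 = 59.66 mm
Ȳ = 842496.00 / 13632.00 = 61.80 mm

X̄ = 59.66 mm, Ȳ = 61.80 mm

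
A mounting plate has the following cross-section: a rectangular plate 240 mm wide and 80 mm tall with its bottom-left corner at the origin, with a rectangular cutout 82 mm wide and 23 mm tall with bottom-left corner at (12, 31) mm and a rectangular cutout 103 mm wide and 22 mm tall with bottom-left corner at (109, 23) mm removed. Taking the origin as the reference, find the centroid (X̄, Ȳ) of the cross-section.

X̄ = 122.30 mm, Ȳ = 40.59 mm

plate: A = 240 × 80 = 19200.00, centroid at (120.00, 40.00).
hole 1: A = −(82 × 23) = -1886.00, centroid at (53.00, 42.50).
hole 2: A = −(103 × 22) = -2266.00, centroid at (160.50, 34.00).
ΣA = 15048.00 mm², ΣAX̄ = 1840349.00 mm³, ΣAȲ = 610801.00 mm³.
X̄ = 1840349.00/15048.00 = 122.30 mm; Ȳ = 610801.00/15048.00 = 40.59 mm.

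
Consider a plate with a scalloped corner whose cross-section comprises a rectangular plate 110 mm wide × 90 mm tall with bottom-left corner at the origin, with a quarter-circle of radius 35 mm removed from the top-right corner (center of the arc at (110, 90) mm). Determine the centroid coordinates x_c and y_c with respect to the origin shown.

plate: A = 110 × 90 = 9900.00, centroid at (55.00, 45.00).
removed quarter-circle: A = −¼π·35² = -962.11, centroid at (95.15, 75.15).
ΣA = 8937.89 mm²
ΣAx_c = (9900.00)(55.00) + (-962.11)(95.15) = 452959.26 mm³
ΣAy_c = (9900.00)(45.00) + (-962.11)(75.15) = 373201.52 mm³
x_c = 452959.26 / 8937.89 = 50.68 mm
y_c = 373201.52 / 8937.89 = 41.76 mm

x_c = 50.68 mm, y_c = 41.76 mm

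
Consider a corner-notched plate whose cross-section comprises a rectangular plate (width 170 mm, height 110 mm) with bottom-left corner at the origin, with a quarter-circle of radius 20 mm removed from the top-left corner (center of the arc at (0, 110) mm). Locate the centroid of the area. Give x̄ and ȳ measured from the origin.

x̄ = 86.31 mm, ȳ = 54.21 mm

plate: A = 170 × 110 = 18700.00, centroid at (85.00, 55.00).
removed quarter-circle: A = −¼π·20² = -314.16, centroid at (8.49, 101.51).
ΣA = 18385.84 mm², ΣAx̄ = 1586833.33 mm³, ΣAȳ = 996609.15 mm³.
x̄ = 1586833.33/18385.84 = 86.31 mm; ȳ = 996609.15/18385.84 = 54.21 mm.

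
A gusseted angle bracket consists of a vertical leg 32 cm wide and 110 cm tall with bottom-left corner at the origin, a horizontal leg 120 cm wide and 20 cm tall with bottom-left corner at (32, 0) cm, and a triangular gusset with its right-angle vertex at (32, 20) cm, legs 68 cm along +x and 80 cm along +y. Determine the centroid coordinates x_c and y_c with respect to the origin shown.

x_c = 49.28 cm, y_c = 39.88 cm

vertical leg: A = 32 × 110 = 3520.00, centroid at (16.00, 55.00).
horizontal leg: A = 120 × 20 = 2400.00, centroid at (92.00, 10.00).
gusset: A = ½·68·80 = 2720.00, centroid at (54.67, 46.67).
ΣA = 8640.00 cm²
ΣAx_c = (3520.00)(16.00) + (2400.00)(92.00) + (2720.00)(54.67) = 425813.33 cm³
ΣAy_c = (3520.00)(55.00) + (2400.00)(10.00) + (2720.00)(46.67) = 344533.33 cm³
x_c = 425813.33 / 8640.00 = 49.28 cm
y_c = 344533.33 / 8640.00 = 39.88 cm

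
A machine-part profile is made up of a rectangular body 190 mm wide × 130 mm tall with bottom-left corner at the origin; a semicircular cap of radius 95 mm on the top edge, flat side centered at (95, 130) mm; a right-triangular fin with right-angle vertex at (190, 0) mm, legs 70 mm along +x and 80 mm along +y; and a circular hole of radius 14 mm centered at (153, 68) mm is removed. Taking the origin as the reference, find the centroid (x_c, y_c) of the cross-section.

rectangular body: A = 190 × 130 = 24700.00, centroid at (95.00, 65.00).
semicircular top: A = ½π·95² = 14176.44, centroid at (95.00, 170.32).
triangular fin: A = ½·70·80 = 2800.00, centroid at (213.33, 26.67).
hole: A = −π·14² = -615.75, centroid at (153.00, 68.00).
ΣA = 41060.68 mm²
ΣAx_c = (24700.00)(95.00) + (14176.44)(95.00) + (2800.00)(213.33) + (-615.75)(153.00) = 4196384.75 mm³
ΣAy_c = (24700.00)(65.00) + (14176.44)(170.32) + (2800.00)(26.67) + (-615.75)(68.00) = 4052815.64 mm³
x_c = 4196384.75 / 41060.68 = 102.20 mm
y_c = 4052815.64 / 41060.68 = 98.70 mm

x_c = 102.20 mm, y_c = 98.70 mm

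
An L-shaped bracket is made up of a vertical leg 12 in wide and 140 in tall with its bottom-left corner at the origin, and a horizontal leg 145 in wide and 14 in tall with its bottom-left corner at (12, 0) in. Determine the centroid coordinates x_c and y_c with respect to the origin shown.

vertical leg: A = 12 × 140 = 1680.00, centroid at (6.00, 70.00).
horizontal leg: A = 145 × 14 = 2030.00, centroid at (84.50, 7.00).
ΣA = 3710.00 in², ΣAx_c = 181615.00 in³, ΣAy_c = 131810.00 in³.
x_c = 181615.00/3710.00 = 48.95 in; y_c = 131810.00/3710.00 = 35.53 in.

x_c = 48.95 in, y_c = 35.53 in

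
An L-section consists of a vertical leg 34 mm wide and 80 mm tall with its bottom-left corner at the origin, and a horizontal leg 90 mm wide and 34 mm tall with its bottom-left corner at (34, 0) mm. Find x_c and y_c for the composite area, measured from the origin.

Part | A | x̄ᵢ | ȳᵢ | A·x̄ᵢ | A·ȳᵢ
vertical leg | 2720.00 | 17.00 | 40.00 | 46240.00 | 108800.00
horizontal leg | 3060.00 | 79.00 | 17.00 | 241740.00 | 52020.00
Σ | 5780.00 |  |  | 287980.00 | 160820.00
x_c = 287980.00 / 5780.00 = 49.82 mm
y_c = 160820.00 / 5780.00 = 27.82 mm

x_c = 49.82 mm, y_c = 27.82 mm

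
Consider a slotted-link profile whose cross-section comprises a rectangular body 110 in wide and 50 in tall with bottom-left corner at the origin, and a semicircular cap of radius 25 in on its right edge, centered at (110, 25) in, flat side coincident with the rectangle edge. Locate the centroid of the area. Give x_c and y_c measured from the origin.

x_c = 64.94 in, y_c = 25.00 in

rectangular body: A = 110 × 50 = 5500.00, centroid at (55.00, 25.00).
semicircular end: A = ½π·25² = 981.75, centroid at (120.61, 25.00).
ΣA = 6481.75 in², ΣAx_c = 420908.91 in³, ΣAy_c = 162043.69 in³.
x_c = 420908.91/6481.75 = 64.94 in; y_c = 162043.69/6481.75 = 25.00 in.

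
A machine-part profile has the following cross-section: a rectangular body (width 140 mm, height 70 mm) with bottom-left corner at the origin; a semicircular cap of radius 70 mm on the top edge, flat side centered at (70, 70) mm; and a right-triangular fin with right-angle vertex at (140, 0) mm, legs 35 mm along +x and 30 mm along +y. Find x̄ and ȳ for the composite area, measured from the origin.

x̄ = 72.38 mm, ȳ = 61.91 mm

rectangular body: A = 140 × 70 = 9800.00, centroid at (70.00, 35.00).
semicircular top: A = ½π·70² = 7696.90, centroid at (70.00, 99.71).
triangular fin: A = ½·35·30 = 525.00, centroid at (151.67, 10.00).
ΣA = 18021.90 mm², ΣAx̄ = 1304408.14 mm³, ΣAȳ = 1115699.81 mm³.
x̄ = 1304408.14/18021.90 = 72.38 mm; ȳ = 1115699.81/18021.90 = 61.91 mm.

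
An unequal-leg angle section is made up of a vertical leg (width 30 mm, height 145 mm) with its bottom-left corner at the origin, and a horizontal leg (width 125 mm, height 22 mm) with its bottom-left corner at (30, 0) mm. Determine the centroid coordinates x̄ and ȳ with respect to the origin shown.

Part | A | x̄ᵢ | ȳᵢ | A·x̄ᵢ | A·ȳᵢ
vertical leg | 4350.00 | 15.00 | 72.50 | 65250.00 | 315375.00
horizontal leg | 2750.00 | 92.50 | 11.00 | 254375.00 | 30250.00
Σ | 7100.00 |  |  | 319625.00 | 345625.00
x̄ = 319625.00 / 7100.00 = 45.02 mm
ȳ = 345625.00 / 7100.00 = 48.68 mm

x̄ = 45.02 mm, ȳ = 48.68 mm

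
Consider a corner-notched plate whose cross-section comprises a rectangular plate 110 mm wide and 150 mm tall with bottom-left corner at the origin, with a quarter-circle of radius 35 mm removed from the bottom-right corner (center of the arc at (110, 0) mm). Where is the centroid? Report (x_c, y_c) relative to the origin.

x_c = 52.51 mm, y_c = 78.72 mm

Part | A | x̄ᵢ | ȳᵢ | A·x̄ᵢ | A·ȳᵢ
plate | 16500.00 | 55.00 | 75.00 | 907500.00 | 1237500.00
removed quarter-circle | -962.11 | 95.15 | 14.85 | -91540.74 | -14291.67
Σ | 15537.89 |  |  | 815959.26 | 1223208.33
x_c = 815959.26 / 15537.89 = 52.51 mm
y_c = 1223208.33 / 15537.89 = 78.72 mm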